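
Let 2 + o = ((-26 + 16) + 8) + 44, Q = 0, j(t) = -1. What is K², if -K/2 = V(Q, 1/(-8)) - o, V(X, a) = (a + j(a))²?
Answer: 6145441/1024 ≈ 6001.4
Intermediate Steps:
V(X, a) = (-1 + a)² (V(X, a) = (a - 1)² = (-1 + a)²)
o = 40 (o = -2 + (((-26 + 16) + 8) + 44) = -2 + ((-10 + 8) + 44) = -2 + (-2 + 44) = -2 + 42 = 40)
K = 2479/32 (K = -2*((-1 + 1/(-8))² - 1*40) = -2*((-1 - ⅛)² - 40) = -2*((-9/8)² - 40) = -2*(81/64 - 40) = -2*(-2479/64) = 2479/32 ≈ 77.469)
K² = (2479/32)² = 6145441/1024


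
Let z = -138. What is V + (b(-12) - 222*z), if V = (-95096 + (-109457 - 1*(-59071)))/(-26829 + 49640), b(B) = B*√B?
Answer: 698692314/22811 - 24*I*√3 ≈ 30630.0 - 41.569*I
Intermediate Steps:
b(B) = B^(3/2)
V = -145482/22811 (V = (-95096 + (-109457 + 59071))/22811 = (-95096 - 50386)*(1/22811) = -145482*1/22811 = -145482/22811 ≈ -6.3777)
V + (b(-12) - 222*z) = -145482/22811 + ((-12)^(3/2) - 222*(-138)) = -145482/22811 + (-24*I*√3 + 30636) = -145482/22811 + (30636 - 24*I*√3) = 698692314/22811 - 24*I*√3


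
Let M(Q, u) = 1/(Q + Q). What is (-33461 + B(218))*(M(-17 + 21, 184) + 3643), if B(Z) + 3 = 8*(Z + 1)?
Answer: -115530780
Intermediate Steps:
B(Z) = 5 + 8*Z (B(Z) = -3 + 8*(Z + 1) = -3 + 8*(1 + Z) = -3 + (8 + 8*Z) = 5 + 8*Z)
M(Q, u) = 1/(2*Q)
(-33461 + B(218))*(M(-17 + 21, 184) + 3643) = (-33461 + (5 + 8*218))*(1/(2*(-17 + 21)) + 3643) = (-33461 + (5 + 1744))*((½)/4 + 3643) = (-33461 + 1749)*((½)*(¼) + 3643) = -31712*(⅛ + 3643) = -31712*29145/8 = -115530780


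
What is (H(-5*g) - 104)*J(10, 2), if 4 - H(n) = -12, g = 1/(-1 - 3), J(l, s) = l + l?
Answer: -1760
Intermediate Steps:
J(l, s) = 2*l
g = -¼ (g = 1/(-4) = -¼ ≈ -0.25000)
H(n) = 16 (H(n) = 4 - 1*(-12) = 4 + 12 = 16)
(H(-5*g) - 104)*J(10, 2) = (16 - 104)*(2*10) = -88*20 = -1760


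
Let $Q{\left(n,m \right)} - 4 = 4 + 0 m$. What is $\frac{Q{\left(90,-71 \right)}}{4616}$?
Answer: $\frac{1}{577} \approx 0.0017331$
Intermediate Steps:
$Q{\left(n,m \right)} = 8$ ($Q{\left(n,m \right)} = 4 + \left(4 + 0 m\right) = 4 + \left(4 + 0\right) = 4 + 4 = 8$)
$\frac{Q{\left(90,-71 \right)}}{4616} = \frac{8}{4616} = 8 \cdot \frac{1}{4616} = \frac{1}{577}$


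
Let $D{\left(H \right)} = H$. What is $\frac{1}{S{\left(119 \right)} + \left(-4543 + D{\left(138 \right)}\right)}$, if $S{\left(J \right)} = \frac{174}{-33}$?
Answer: $- \frac{11}{48513} \approx -0.00022674$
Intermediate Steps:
$S{\left(J \right)} = - \frac{58}{11}$ ($S{\left(J \right)} = 174 \left(- \frac{1}{33}\right) = - \frac{58}{11}$)
$\frac{1}{S{\left(119 \right)} + \left(-4543 + D{\left(138 \right)}\right)} = \frac{1}{- \frac{58}{11} + \left(-4543 + 138\right)} = \frac{1}{- \frac{58}{11} - 4405} = \frac{1}{- \frac{48513}{11}} = - \frac{11}{48513}$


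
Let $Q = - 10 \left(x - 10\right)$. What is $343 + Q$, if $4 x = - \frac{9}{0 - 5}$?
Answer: $\frac{877}{2} \approx 438.5$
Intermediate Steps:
$x = \frac{9}{20}$ ($x = \frac{\left(-9\right) \frac{1}{0 - 5}}{4} = \frac{\left(-9\right) \frac{1}{-5}}{4} = \frac{\left(-9\right) \left(- \frac{1}{5}\right)}{4} = \frac{1}{4} \cdot \frac{9}{5} = \frac{9}{20} \approx 0.45$)
$Q = \frac{191}{2}$ ($Q = - 10 \left(\frac{9}{20} - 10\right) = \left(-10\right) \left(- \frac{191}{20}\right) = \frac{191}{2} \approx 95.5$)
$343 + Q = 343 + \frac{191}{2} = \frac{877}{2}$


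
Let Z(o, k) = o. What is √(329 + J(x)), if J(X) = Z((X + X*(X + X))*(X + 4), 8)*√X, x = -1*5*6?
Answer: √(329 - 46020*I*√30) ≈ 355.24 - 354.78*I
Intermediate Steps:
x = -30 (x = -5*6 = -30)
J(X) = √X*(4 + X)*(X + 2*X²) (J(X) = ((X + X*(X + X))*(X + 4))*√X = ((X + X*(2*X))*(4 + X))*√X = ((X + 2*X²)*(4 + X))*√X = ((4 + X)*(X + 2*X²))*√X = √X*(4 + X)*(X + 2*X²))
√(329 + J(x)) = √(329 + (-30)^(3/2)*(4 + 2*(-30)² + 9*(-30))) = √(329 + (-30*I*√30)*(4 + 2*900 - 270)) = √(329 + (-30*I*√30)*(4 + 1800 - 270)) = √(329 - 30*I*√30*1534) = √(329 - 46020*I*√30)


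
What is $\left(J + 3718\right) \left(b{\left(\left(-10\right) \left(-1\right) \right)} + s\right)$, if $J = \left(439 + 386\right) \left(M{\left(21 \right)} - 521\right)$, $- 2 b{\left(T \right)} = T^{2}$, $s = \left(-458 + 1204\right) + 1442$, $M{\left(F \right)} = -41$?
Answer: $-983334616$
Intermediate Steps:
$s = 2188$ ($s = 746 + 1442 = 2188$)
$b{\left(T \right)} = - \frac{T^{2}}{2}$
$J = -463650$ ($J = \left(439 + 386\right) \left(-41 - 521\right) = 825 \left(-562\right) = -463650$)
$\left(J + 3718\right) \left(b{\left(\left(-10\right) \left(-1\right) \right)} + s\right) = \left(-463650 + 3718\right) \left(- \frac{\left(\left(-10\right) \left(-1\right)\right)^{2}}{2} + 2188\right) = - 459932 \left(- \frac{10^{2}}{2} + 2188\right) = - 459932 \left(\left(- \frac{1}{2}\right) 100 + 2188\right) = - 459932 \left(-50 + 2188\right) = \left(-459932\right) 2138 = -983334616$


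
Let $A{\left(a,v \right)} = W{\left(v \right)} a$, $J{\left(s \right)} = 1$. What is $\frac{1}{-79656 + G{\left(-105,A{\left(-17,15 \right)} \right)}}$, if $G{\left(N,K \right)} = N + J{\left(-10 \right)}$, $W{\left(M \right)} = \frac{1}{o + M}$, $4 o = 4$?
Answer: $- \frac{1}{79760} \approx -1.2538 \cdot 10^{-5}$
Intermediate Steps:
$o = 1$ ($o = \frac{1}{4} \cdot 4 = 1$)
$W{\left(M \right)} = \frac{1}{1 + M}$
$A{\left(a,v \right)} = \frac{a}{1 + v}$
$G{\left(N,K \right)} = 1 + N$ ($G{\left(N,K \right)} = N + 1 = 1 + N$)
$\frac{1}{-79656 + G{\left(-105,A{\left(-17,15 \right)} \right)}} = \frac{1}{-79656 + \left(1 - 105\right)} = \frac{1}{-79656 - 104} = \frac{1}{-79760} = - \frac{1}{79760}$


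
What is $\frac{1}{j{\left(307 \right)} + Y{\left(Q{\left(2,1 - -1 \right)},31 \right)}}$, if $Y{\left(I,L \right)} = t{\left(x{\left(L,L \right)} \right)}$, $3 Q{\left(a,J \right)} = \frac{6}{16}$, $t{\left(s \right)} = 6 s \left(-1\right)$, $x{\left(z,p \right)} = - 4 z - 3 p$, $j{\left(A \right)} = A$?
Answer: $\frac{1}{1609} \approx 0.0006215$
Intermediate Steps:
$t{\left(s \right)} = - 6 s$
$Q{\left(a,J \right)} = \frac{1}{8}$ ($Q{\left(a,J \right)} = \frac{6 \cdot \frac{1}{16}}{3} = \frac{1}{3} \cdot \frac{3}{8} = \frac{1}{8}$)
$Y{\left(I,L \right)} = 42 L$ ($Y{\left(I,L \right)} = - 6 \left(- 4 L - 3 L\right) = - 6 \left(- 7 L\right) = 42 L$)
$\frac{1}{j{\left(307 \right)} + Y{\left(Q{\left(2,1 - -1 \right)},31 \right)}} = \frac{1}{307 + 42 \cdot 31} = \frac{1}{307 + 1302} = \frac{1}{1609}$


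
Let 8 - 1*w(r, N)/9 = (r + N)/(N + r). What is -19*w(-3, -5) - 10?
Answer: -1207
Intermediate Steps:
w(r, N) = 63 (w(r, N) = 72 - 9*(r + N)/(N + r) = 72 - 9*(N + r)/(N + r) = 72 - 9*1 = 72 - 9 = 63)
-19*w(-3, -5) - 10 = -19*63 - 10 = -1197 - 10 = -1207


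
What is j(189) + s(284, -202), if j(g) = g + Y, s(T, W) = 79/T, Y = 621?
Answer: 230119/284 ≈ 810.28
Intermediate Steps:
j(g) = 621 + g (j(g) = g + 621 = 621 + g)
j(189) + s(284, -202) = (621 + 189) + 79/284 = 810 + 79*(1/284) = 810 + 79/284 = 230119/284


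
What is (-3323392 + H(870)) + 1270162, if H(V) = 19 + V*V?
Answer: -1296311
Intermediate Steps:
H(V) = 19 + V**2
(-3323392 + H(870)) + 1270162 = (-3323392 + (19 + 870**2)) + 1270162 = (-3323392 + (19 + 756900)) + 1270162 = (-3323392 + 756919) + 1270162 = -2566473 + 1270162 = -1296311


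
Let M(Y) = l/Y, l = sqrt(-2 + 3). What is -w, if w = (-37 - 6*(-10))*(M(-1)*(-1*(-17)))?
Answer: 391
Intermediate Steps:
l = 1 (l = sqrt(1) = 1)
M(Y) = 1/Y
w = -391 (w = (-37 - 6*(-10))*((-1*(-17))/(-1)) = (-37 + 60)*(-1*17) = 23*(-17) = -391)
-w = -1*(-391) = 391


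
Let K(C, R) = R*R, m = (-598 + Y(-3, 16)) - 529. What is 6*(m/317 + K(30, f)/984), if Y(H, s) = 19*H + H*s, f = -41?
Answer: -16571/1268 ≈ -13.069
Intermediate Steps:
m = -1232 (m = (-598 - 3*(19 + 16)) - 529 = (-598 - 3*35) - 529 = (-598 - 105) - 529 = -703 - 529 = -1232)
K(C, R) = R²
6*(m/317 + K(30, f)/984) = 6*(-1232/317 + (-41)²/984) = 6*(-1232*1/317 + 1681*(1/984)) = 6*(-1232/317 + 41/24) = 6*(-16571/7608) = -16571/1268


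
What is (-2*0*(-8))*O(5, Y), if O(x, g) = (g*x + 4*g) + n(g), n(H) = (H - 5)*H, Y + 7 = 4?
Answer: 0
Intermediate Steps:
Y = -3 (Y = -7 + 4 = -3)
n(H) = H*(-5 + H) (n(H) = (-5 + H)*H = H*(-5 + H))
O(x, g) = 4*g + g*x + g*(-5 + g) (O(x, g) = (g*x + 4*g) + g*(-5 + g) = (4*g + g*x) + g*(-5 + g) = 4*g + g*x + g*(-5 + g))
(-2*0*(-8))*O(5, Y) = (-2*0*(-8))*(-3*(-1 - 3 + 5)) = (0*(-8))*(-3*1) = 0*(-3) = 0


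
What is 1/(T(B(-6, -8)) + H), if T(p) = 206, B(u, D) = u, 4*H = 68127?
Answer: 4/68951 ≈ 5.8012e-5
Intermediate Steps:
H = 68127/4 (H = (¼)*68127 = 68127/4 ≈ 17032.)
1/(T(B(-6, -8)) + H) = 1/(206 + 68127/4) = 1/(68951/4) = 4/68951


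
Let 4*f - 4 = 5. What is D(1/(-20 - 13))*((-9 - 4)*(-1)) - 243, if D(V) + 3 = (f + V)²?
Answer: -3797531/17424 ≈ -217.95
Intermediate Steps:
f = 9/4 (f = 1 + (¼)*5 = 1 + 5/4 = 9/4 ≈ 2.2500)
D(V) = -3 + (9/4 + V)²
D(1/(-20 - 13))*((-9 - 4)*(-1)) - 243 = (-3 + (9 + 4/(-20 - 13))²/16)*((-9 - 4)*(-1)) - 243 = (-3 + (9 + 4/(-33))²/16)*(-13*(-1)) - 243 = (-3 + (9 + 4*(-1/33))²/16)*13 - 243 = (-3 + (9 - 4/33)²/16)*13 - 243 = (-3 + (293/33)²/16)*13 - 243 = (-3 + (1/16)*(85849/1089))*13 - 243 = (-3 + 85849/17424)*13 - 243 = (33577/17424)*13 - 243 = 436501/17424 - 243 = -3797531/17424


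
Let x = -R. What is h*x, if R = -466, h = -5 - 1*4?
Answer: -4194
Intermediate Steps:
h = -9 (h = -5 - 4 = -9)
x = 466 (x = -1*(-466) = 466)
h*x = -9*466 = -4194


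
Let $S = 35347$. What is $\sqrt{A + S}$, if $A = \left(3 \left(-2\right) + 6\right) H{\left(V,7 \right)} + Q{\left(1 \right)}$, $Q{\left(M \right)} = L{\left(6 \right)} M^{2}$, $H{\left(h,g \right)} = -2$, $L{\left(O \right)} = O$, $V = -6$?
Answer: $\sqrt{35353} \approx 188.02$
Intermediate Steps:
$Q{\left(M \right)} = 6 M^{2}$
$A = 6$ ($A = \left(3 \left(-2\right) + 6\right) \left(-2\right) + 6 \cdot 1^{2} = \left(-6 + 6\right) \left(-2\right) + 6 \cdot 1 = 0 \left(-2\right) + 6 = 0 + 6 = 6$)
$\sqrt{A + S} = \sqrt{6 + 35347} = \sqrt{35353}$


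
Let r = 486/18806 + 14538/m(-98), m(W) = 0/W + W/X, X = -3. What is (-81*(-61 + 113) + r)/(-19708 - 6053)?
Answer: 578534412/3956434489 ≈ 0.14623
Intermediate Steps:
m(W) = -W/3 (m(W) = 0/W + W/(-3) = 0 + W*(-⅓) = 0 - W/3 = -W/3)
r = 205063128/460747 (r = 486/18806 + 14538/((-⅓*(-98))) = 486*(1/18806) + 14538/(98/3) = 243/9403 + 14538*(3/98) = 243/9403 + 21807/49 = 205063128/460747 ≈ 445.07)
(-81*(-61 + 113) + r)/(-19708 - 6053) = (-81*(-61 + 113) + 205063128/460747)/(-19708 - 6053) = (-81*52 + 205063128/460747)/(-25761) = (-4212 + 205063128/460747)*(-1/25761) = -1735603236/460747*(-1/25761) = 578534412/3956434489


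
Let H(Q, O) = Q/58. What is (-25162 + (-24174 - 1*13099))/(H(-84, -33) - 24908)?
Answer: 1810615/722374 ≈ 2.5065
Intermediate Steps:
H(Q, O) = Q/58 (H(Q, O) = Q*(1/58) = Q/58)
(-25162 + (-24174 - 1*13099))/(H(-84, -33) - 24908) = (-25162 + (-24174 - 1*13099))/((1/58)*(-84) - 24908) = (-25162 + (-24174 - 13099))/(-42/29 - 24908) = (-25162 - 37273)/(-722374/29) = -62435*(-29/722374) = 1810615/722374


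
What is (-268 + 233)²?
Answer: 1225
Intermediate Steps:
(-268 + 233)² = (-35)² = 1225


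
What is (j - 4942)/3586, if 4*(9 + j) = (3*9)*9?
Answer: -19561/14344 ≈ -1.3637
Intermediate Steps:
j = 207/4 (j = -9 + ((3*9)*9)/4 = -9 + (27*9)/4 = -9 + (1/4)*243 = -9 + 243/4 = 207/4 ≈ 51.750)
(j - 4942)/3586 = (207/4 - 4942)/3586 = -19561/4*1/3586 = -19561/14344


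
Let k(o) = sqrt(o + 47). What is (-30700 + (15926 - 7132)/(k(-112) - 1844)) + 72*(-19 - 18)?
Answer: -113467195100/3400401 - 8794*I*sqrt(65)/3400401 ≈ -33369.0 - 0.02085*I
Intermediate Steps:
k(o) = sqrt(47 + o)
(-30700 + (15926 - 7132)/(k(-112) - 1844)) + 72*(-19 - 18) = (-30700 + (15926 - 7132)/(sqrt(47 - 112) - 1844)) + 72*(-19 - 18) = (-30700 + 8794/(sqrt(-65) - 1844)) + 72*(-37) = (-30700 + 8794/(I*sqrt(65) - 1844)) - 2664 = (-30700 + 8794/(-1844 + I*sqrt(65))) - 2664 = -33364 + 8794/(-1844 + I*sqrt(65))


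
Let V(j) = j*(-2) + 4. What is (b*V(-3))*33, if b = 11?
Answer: 3630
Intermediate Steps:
V(j) = 4 - 2*j (V(j) = -2*j + 4 = 4 - 2*j)
(b*V(-3))*33 = (11*(4 - 2*(-3)))*33 = (11*(4 + 6))*33 = (11*10)*33 = 110*33 = 3630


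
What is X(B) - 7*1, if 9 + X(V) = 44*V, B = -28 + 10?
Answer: -808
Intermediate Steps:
B = -18
X(V) = -9 + 44*V
X(B) - 7*1 = (-9 + 44*(-18)) - 7*1 = (-9 - 792) - 7 = -801 - 7 = -808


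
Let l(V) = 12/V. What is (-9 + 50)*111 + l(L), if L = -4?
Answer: 4548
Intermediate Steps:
(-9 + 50)*111 + l(L) = (-9 + 50)*111 + 12/(-4) = 41*111 + 12*(-¼) = 4551 - 3 = 4548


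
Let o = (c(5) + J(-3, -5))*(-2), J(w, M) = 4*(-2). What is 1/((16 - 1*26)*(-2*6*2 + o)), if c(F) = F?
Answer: 1/180 ≈ 0.0055556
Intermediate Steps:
J(w, M) = -8
o = 6 (o = (5 - 8)*(-2) = -3*(-2) = 6)
1/((16 - 1*26)*(-2*6*2 + o)) = 1/((16 - 1*26)*(-2*6*2 + 6)) = 1/((16 - 26)*(-12*2 + 6)) = 1/(-10*(-24 + 6)) = 1/(-10*(-18)) = 1/180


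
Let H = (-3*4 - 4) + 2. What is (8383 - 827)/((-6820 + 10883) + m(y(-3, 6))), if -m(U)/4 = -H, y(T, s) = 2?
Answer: 7556/4007 ≈ 1.8857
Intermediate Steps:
H = -14 (H = (-12 - 4) + 2 = -16 + 2 = -14)
m(U) = -56 (m(U) = -(-4)*(-14) = -4*14 = -56)
(8383 - 827)/((-6820 + 10883) + m(y(-3, 6))) = (8383 - 827)/((-6820 + 10883) - 56) = 7556/(4063 - 56) = 7556/4007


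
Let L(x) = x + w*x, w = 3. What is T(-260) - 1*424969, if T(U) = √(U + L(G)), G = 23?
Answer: -424969 + 2*I*√42 ≈ -4.2497e+5 + 12.961*I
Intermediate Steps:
L(x) = 4*x (L(x) = x + 3*x = 4*x)
T(U) = √(92 + U) (T(U) = √(U + 4*23) = √(U + 92) = √(92 + U))
T(-260) - 1*424969 = √(92 - 260) - 1*424969 = √(-168) - 424969 = 2*I*√42 - 424969 = -424969 + 2*I*√42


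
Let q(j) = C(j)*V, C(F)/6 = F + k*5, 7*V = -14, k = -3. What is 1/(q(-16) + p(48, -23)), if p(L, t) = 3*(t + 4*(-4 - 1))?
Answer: 1/243 ≈ 0.0041152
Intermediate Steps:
V = -2 (V = (⅐)*(-14) = -2)
C(F) = -90 + 6*F (C(F) = 6*(F - 3*5) = 6*(F - 15) = 6*(-15 + F) = -90 + 6*F)
p(L, t) = -60 + 3*t (p(L, t) = 3*(t + 4*(-5)) = 3*(t - 20) = 3*(-20 + t) = -60 + 3*t)
q(j) = 180 - 12*j (q(j) = (-90 + 6*j)*(-2) = 180 - 12*j)
1/(q(-16) + p(48, -23)) = 1/((180 - 12*(-16)) + (-60 + 3*(-23))) = 1/((180 + 192) + (-60 - 69)) = 1/(372 - 129) = 1/243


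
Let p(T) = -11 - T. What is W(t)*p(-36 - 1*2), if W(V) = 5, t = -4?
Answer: 135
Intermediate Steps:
W(t)*p(-36 - 1*2) = 5*(-11 - (-36 - 1*2)) = 5*(-11 - (-36 - 2)) = 5*(-11 - 1*(-38)) = 5*(-11 + 38) = 5*27 = 135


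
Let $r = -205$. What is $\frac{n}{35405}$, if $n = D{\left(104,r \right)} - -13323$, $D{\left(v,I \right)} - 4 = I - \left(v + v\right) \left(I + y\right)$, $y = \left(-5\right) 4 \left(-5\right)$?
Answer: $\frac{34962}{35405} \approx 0.98749$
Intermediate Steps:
$y = 100$ ($y = \left(-20\right) \left(-5\right) = 100$)
$D{\left(v,I \right)} = 4 + I - 2 v \left(100 + I\right)$ ($D{\left(v,I \right)} = 4 + \left(I - \left(v + v\right) \left(I + 100\right)\right) = 4 + \left(I - 2 v \left(100 + I\right)\right) = 4 + I - 2 v \left(100 + I\right)$)
$n = 34962$ ($n = \left(4 - 205 - 20800 - \left(-410\right) 104\right) - -13323 = \left(4 - 205 - 20800 + 42640\right) + 13323 = 21639 + 13323 = 34962$)
$\frac{n}{35405} = \frac{34962}{35405}$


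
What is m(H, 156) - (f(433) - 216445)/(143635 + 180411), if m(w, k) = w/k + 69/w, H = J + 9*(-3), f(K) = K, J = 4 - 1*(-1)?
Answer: -181469764/69507867 ≈ -2.6108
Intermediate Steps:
J = 5 (J = 4 + 1 = 5)
H = -22 (H = 5 + 9*(-3) = 5 - 27 = -22)
m(w, k) = 69/w + w/k
m(H, 156) - (f(433) - 216445)/(143635 + 180411) = (69/(-22) - 22/156) - (433 - 216445)/(143635 + 180411) = (69*(-1/22) - 22*1/156) - (-216012)/324046 = (-69/22 - 11/78) - (-216012)/324046 = -1406/429 - 1*(-108006/162023) = -1406/429 + 108006/162023 = -181469764/69507867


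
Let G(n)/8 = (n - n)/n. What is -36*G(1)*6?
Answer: 0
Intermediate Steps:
G(n) = 0 (G(n) = 8*((n - n)/n) = 8*(0/n) = 8*0 = 0)
-36*G(1)*6 = -36*0*6 = 0*6 = 0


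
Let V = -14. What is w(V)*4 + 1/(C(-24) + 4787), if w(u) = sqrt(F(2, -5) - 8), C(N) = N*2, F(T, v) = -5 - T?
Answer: 1/4739 + 4*I*sqrt(15) ≈ 0.00021101 + 15.492*I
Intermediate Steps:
C(N) = 2*N
w(u) = I*sqrt(15) (w(u) = sqrt((-5 - 1*2) - 8) = sqrt((-5 - 2) - 8) = sqrt(-7 - 8) = sqrt(-15) = I*sqrt(15))
w(V)*4 + 1/(C(-24) + 4787) = (I*sqrt(15))*4 + 1/(2*(-24) + 4787) = 4*I*sqrt(15) + 1/(-48 + 4787) = 4*I*sqrt(15) + 1/4739 = 1/4739 + 4*I*sqrt(15)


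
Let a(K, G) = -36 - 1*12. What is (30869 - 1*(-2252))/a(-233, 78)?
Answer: -33121/48 ≈ -690.02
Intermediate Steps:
a(K, G) = -48 (a(K, G) = -36 - 12 = -48)
(30869 - 1*(-2252))/a(-233, 78) = (30869 - 1*(-2252))/(-48) = (30869 + 2252)*(-1/48) = 33121*(-1/48) = -33121/48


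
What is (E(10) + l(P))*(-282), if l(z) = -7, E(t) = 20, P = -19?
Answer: -3666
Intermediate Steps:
(E(10) + l(P))*(-282) = (20 - 7)*(-282) = 13*(-282) = -3666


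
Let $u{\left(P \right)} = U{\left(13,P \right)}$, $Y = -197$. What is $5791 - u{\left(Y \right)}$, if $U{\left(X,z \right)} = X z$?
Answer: $8352$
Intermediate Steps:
$u{\left(P \right)} = 13 P$
$5791 - u{\left(Y \right)} = 5791 - 13 \left(-197\right) = 5791 - -2561 = 5791 + 2561 = 8352$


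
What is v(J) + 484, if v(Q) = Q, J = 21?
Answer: 505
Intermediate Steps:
v(J) + 484 = 21 + 484 = 505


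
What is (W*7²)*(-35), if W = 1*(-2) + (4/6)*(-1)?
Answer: 13720/3 ≈ 4573.3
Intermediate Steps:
W = -8/3 (W = -2 + (4*(⅙))*(-1) = -2 + (⅔)*(-1) = -2 - ⅔ = -8/3 ≈ -2.6667)
(W*7²)*(-35) = -8/3*7²*(-35) = -8/3*49*(-35) = -392/3*(-35) = 13720/3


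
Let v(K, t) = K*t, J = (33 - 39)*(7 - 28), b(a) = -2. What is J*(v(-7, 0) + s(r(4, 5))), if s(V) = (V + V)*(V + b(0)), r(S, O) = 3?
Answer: 756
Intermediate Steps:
J = 126 (J = -6*(-21) = 126)
s(V) = 2*V*(-2 + V) (s(V) = (V + V)*(V - 2) = (2*V)*(-2 + V) = 2*V*(-2 + V))
J*(v(-7, 0) + s(r(4, 5))) = 126*(-7*0 + 2*3*(-2 + 3)) = 126*(0 + 2*3*1) = 126*(0 + 6) = 126*6 = 756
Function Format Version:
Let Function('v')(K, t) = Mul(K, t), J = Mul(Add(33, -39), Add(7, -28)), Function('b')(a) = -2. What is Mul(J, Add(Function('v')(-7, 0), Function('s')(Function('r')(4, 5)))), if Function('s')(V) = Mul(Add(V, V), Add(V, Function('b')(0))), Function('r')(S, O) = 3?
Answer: 756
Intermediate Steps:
J = 126 (J = Mul(-6, -21) = 126)
Function('s')(V) = Mul(2, V, Add(-2, V)) (Function('s')(V) = Mul(Add(V, V), Add(V, -2)) = Mul(Mul(2, V), Add(-2, V)) = Mul(2, V, Add(-2, V)))
Mul(J, Add(Function('v')(-7, 0), Function('s')(Function('r')(4, 5)))) = Mul(126, Add(Mul(-7, 0), Mul(2, 3, Add(-2, 3)))) = Mul(126, Add(0, Mul(2, 3, 1))) = Mul(126, Add(0, 6)) = Mul(126, 6) = 756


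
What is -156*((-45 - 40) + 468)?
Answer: -59748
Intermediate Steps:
-156*((-45 - 40) + 468) = -156*(-85 + 468) = -156*383 = -59748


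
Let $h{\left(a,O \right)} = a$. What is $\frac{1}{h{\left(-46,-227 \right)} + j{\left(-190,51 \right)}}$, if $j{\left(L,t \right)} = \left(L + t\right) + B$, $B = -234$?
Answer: $- \frac{1}{419} \approx -0.0023866$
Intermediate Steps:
$j{\left(L,t \right)} = -234 + L + t$ ($j{\left(L,t \right)} = \left(L + t\right) - 234 = -234 + L + t$)
$\frac{1}{h{\left(-46,-227 \right)} + j{\left(-190,51 \right)}} = \frac{1}{-46 - 373} = \frac{1}{-419} = - \frac{1}{419}$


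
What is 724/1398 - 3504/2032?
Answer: -107107/88773 ≈ -1.2065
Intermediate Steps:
724/1398 - 3504/2032 = 724*(1/1398) - 3504*1/2032 = 362/699 - 219/127 = -107107/88773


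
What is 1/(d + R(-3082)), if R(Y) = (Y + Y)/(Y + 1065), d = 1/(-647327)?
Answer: 1305658559/3990121611 ≈ 0.32722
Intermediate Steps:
d = -1/647327 ≈ -1.5448e-6
R(Y) = 2*Y/(1065 + Y) (R(Y) = (2*Y)/(1065 + Y) = 2*Y/(1065 + Y))
1/(d + R(-3082)) = 1/(-1/647327 + 2*(-3082)/(1065 - 3082)) = 1/(-1/647327 + 2*(-3082)/(-2017)) = 1/(-1/647327 + 2*(-3082)*(-1/2017)) = 1/(-1/647327 + 6164/2017) = 1/(3990121611/1305658559) = 1305658559/3990121611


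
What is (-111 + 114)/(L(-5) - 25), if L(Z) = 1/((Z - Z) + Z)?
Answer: -5/42 ≈ -0.11905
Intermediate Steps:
L(Z) = 1/Z (L(Z) = 1/(0 + Z) = 1/Z)
(-111 + 114)/(L(-5) - 25) = (-111 + 114)/(1/(-5) - 25) = 3/(-⅕ - 25) = 3/(-126/5) = 3*(-5/126) = -5/42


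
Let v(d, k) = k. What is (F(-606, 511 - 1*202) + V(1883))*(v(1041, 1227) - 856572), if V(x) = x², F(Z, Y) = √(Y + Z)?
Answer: -3032787357705 - 2566035*I*√33 ≈ -3.0328e+12 - 1.4741e+7*I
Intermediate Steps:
(F(-606, 511 - 1*202) + V(1883))*(v(1041, 1227) - 856572) = (√((511 - 1*202) - 606) + 1883²)*(1227 - 856572) = (√((511 - 202) - 606) + 3545689)*(-855345) = (√(309 - 606) + 3545689)*(-855345) = (√(-297) + 3545689)*(-855345) = (3*I*√33 + 3545689)*(-855345) = (3545689 + 3*I*√33)*(-855345) = -3032787357705 - 2566035*I*√33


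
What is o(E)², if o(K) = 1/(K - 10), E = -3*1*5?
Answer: 1/625 ≈ 0.0016000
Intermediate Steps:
E = -15 (E = -3*5 = -15)
o(K) = 1/(-10 + K)
o(E)² = (1/(-10 - 15))² = (1/(-25))² = (-1/25)² = 1/625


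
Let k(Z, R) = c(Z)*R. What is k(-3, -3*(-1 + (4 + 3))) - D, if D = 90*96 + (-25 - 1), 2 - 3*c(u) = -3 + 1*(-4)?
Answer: -8668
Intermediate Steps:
c(u) = 3 (c(u) = ⅔ - (-3 + 1*(-4))/3 = ⅔ - (-3 - 4)/3 = ⅔ - ⅓*(-7) = ⅔ + 7/3 = 3)
D = 8614 (D = 8640 - 26 = 8614)
k(Z, R) = 3*R
k(-3, -3*(-1 + (4 + 3))) - D = 3*(-3*(-1 + (4 + 3))) - 1*8614 = 3*(-3*(-1 + 7)) - 8614 = 3*(-3*6) - 8614 = 3*(-18) - 8614 = -54 - 8614 = -8668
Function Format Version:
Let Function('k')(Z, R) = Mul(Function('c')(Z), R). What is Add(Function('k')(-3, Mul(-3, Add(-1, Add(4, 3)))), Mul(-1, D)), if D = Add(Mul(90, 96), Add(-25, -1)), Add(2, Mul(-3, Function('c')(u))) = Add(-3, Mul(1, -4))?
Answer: -8668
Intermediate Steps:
Function('c')(u) = 3 (Function('c')(u) = Add(Rational(2, 3), Mul(Rational(-1, 3), Add(-3, Mul(1, -4)))) = Add(Rational(2, 3), Mul(Rational(-1, 3), Add(-3, -4))) = Add(Rational(2, 3), Mul(Rational(-1, 3), -7)) = Add(Rational(2, 3), Rational(7, 3)) = 3)
D = 8614 (D = Add(8640, -26) = 8614)
Function('k')(Z, R) = Mul(3, R)
Add(Function('k')(-3, Mul(-3, Add(-1, Add(4, 3)))), Mul(-1, D)) = Add(Mul(3, Mul(-3, Add(-1, Add(4, 3)))), Mul(-1, 8614)) = Add(Mul(3, Mul(-3, Add(-1, 7))), -8614) = Add(Mul(3, Mul(-3, 6)), -8614) = Add(Mul(3, -18), -8614) = Add(-54, -8614) = -8668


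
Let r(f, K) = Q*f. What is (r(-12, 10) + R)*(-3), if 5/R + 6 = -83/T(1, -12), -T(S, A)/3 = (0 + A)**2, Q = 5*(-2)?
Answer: -896760/2509 ≈ -357.42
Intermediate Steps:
Q = -10
r(f, K) = -10*f
T(S, A) = -3*A**2 (T(S, A) = -3*(0 + A)**2 = -3*A**2)
R = -2160/2509 (R = 5/(-6 - 83/((-3*(-12)**2))) = 5/(-6 - 83/((-3*144))) = 5/(-6 - 83/(-432)) = 5/(-6 - 83*(-1/432)) = 5/(-6 + 83/432) = 5/(-2509/432) = 5*(-432/2509) = -2160/2509 ≈ -0.86090)
(r(-12, 10) + R)*(-3) = (-10*(-12) - 2160/2509)*(-3) = (120 - 2160/2509)*(-3) = (298920/2509)*(-3) = -896760/2509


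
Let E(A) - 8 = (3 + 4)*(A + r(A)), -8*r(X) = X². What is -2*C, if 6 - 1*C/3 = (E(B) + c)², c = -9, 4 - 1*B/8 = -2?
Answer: 16954530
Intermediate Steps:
r(X) = -X²/8
B = 48 (B = 32 - 8*(-2) = 32 + 16 = 48)
E(A) = 8 + 7*A - 7*A²/8 (E(A) = 8 + (3 + 4)*(A - A²/8) = 8 + 7*(A - A²/8) = 8 + (7*A - 7*A²/8) = 8 + 7*A - 7*A²/8)
C = -8477265 (C = 18 - 3*((8 + 7*48 - 7/8*48²) - 9)² = 18 - 3*((8 + 336 - 7/8*2304) - 9)² = 18 - 3*((8 + 336 - 2016) - 9)² = 18 - 3*(-1672 - 9)² = 18 - 3*(-1681)² = 18 - 3*2825761 = 18 - 8477283 = -8477265)
-2*C = -2*(-8477265) = 16954530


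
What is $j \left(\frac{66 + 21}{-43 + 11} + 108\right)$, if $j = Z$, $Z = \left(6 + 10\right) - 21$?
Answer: $- \frac{16845}{32} \approx -526.41$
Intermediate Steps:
$Z = -5$ ($Z = 16 - 21 = -5$)
$j = -5$
$j \left(\frac{66 + 21}{-43 + 11} + 108\right) = - 5 \left(\frac{66 + 21}{-43 + 11} + 108\right) = - 5 \left(\frac{87}{-32} + 108\right) = - 5 \left(87 \left(- \frac{1}{32}\right) + 108\right) = - 5 \left(- \frac{87}{32} + 108\right) = \left(-5\right) \frac{3369}{32} = - \frac{16845}{32}$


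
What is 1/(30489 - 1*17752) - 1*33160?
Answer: -422358919/12737 ≈ -33160.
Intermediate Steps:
1/(30489 - 1*17752) - 1*33160 = 1/(30489 - 17752) - 33160 = 1/12737 - 33160 = -422358919/12737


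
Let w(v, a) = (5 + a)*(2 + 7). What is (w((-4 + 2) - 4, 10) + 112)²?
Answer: 61009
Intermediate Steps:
w(v, a) = 45 + 9*a (w(v, a) = (5 + a)*9 = 45 + 9*a)
(w((-4 + 2) - 4, 10) + 112)² = ((45 + 9*10) + 112)² = ((45 + 90) + 112)² = (135 + 112)² = 247² = 61009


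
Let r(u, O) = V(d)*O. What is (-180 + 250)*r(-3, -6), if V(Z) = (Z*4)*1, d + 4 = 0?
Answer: 6720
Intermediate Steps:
d = -4 (d = -4 + 0 = -4)
V(Z) = 4*Z (V(Z) = (4*Z)*1 = 4*Z)
r(u, O) = -16*O (r(u, O) = (4*(-4))*O = -16*O)
(-180 + 250)*r(-3, -6) = (-180 + 250)*(-16*(-6)) = 70*96 = 6720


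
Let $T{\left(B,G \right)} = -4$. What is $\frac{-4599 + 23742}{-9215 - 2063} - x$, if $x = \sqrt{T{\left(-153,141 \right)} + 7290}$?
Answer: $- \frac{19143}{11278} - \sqrt{7286} \approx -87.055$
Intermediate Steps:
$x = \sqrt{7286}$ ($x = \sqrt{-4 + 7290} = \sqrt{7286} \approx 85.358$)
$\frac{-4599 + 23742}{-9215 - 2063} - x = \frac{-4599 + 23742}{-9215 - 2063} - \sqrt{7286} = \frac{19143}{-11278} - \sqrt{7286} = 19143 \left(- \frac{1}{11278}\right) - \sqrt{7286} = - \frac{19143}{11278} - \sqrt{7286}$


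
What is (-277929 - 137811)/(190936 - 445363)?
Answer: 138580/84809 ≈ 1.6340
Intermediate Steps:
(-277929 - 137811)/(190936 - 445363) = -415740/(-254427) = -415740*(-1/254427) = 138580/84809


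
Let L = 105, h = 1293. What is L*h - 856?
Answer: 134909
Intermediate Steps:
L*h - 856 = 105*1293 - 856 = 135765 - 856 = 134909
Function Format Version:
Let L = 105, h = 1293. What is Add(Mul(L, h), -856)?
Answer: 134909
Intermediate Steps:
Add(Mul(L, h), -856) = Add(Mul(105, 1293), -856) = Add(135765, -856) = 134909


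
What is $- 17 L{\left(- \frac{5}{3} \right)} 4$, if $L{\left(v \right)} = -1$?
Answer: $68$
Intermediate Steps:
$- 17 L{\left(- \frac{5}{3} \right)} 4 = \left(-17\right) \left(-1\right) 4 = 17 \cdot 4 = 68$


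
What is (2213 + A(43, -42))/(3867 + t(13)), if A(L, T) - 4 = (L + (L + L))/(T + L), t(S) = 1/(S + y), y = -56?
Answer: 50439/83140 ≈ 0.60668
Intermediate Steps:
t(S) = 1/(-56 + S) (t(S) = 1/(S - 56) = 1/(-56 + S))
A(L, T) = 4 + 3*L/(L + T) (A(L, T) = 4 + (L + (L + L))/(T + L) = 4 + (L + 2*L)/(L + T) = 4 + (3*L)/(L + T) = 4 + 3*L/(L + T))
(2213 + A(43, -42))/(3867 + t(13)) = (2213 + (4*(-42) + 7*43)/(43 - 42))/(3867 + 1/(-56 + 13)) = (2213 + (-168 + 301)/1)/(3867 + 1/(-43)) = (2213 + 1*133)/(3867 - 1/43) = (2213 + 133)/(166280/43) = 2346*(43/166280) = 50439/83140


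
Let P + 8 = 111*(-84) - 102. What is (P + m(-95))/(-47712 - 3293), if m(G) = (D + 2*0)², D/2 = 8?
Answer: 9178/51005 ≈ 0.17994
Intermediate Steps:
D = 16 (D = 2*8 = 16)
P = -9434 (P = -8 + (111*(-84) - 102) = -8 + (-9324 - 102) = -8 - 9426 = -9434)
m(G) = 256 (m(G) = (16 + 2*0)² = (16 + 0)² = 16² = 256)
(P + m(-95))/(-47712 - 3293) = (-9434 + 256)/(-47712 - 3293) = -9178/(-51005) = -9178*(-1/51005) = 9178/51005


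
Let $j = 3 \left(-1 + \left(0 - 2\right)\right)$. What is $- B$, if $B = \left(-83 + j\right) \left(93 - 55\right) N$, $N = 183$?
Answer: $639768$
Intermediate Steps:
$j = -9$ ($j = 3 \left(-1 - 2\right) = 3 \left(-3\right) = -9$)
$B = -639768$ ($B = \left(-83 - 9\right) \left(93 - 55\right) 183 = \left(-92\right) 38 \cdot 183 = \left(-3496\right) 183 = -639768$)
$- B = \left(-1\right) \left(-639768\right) = 639768$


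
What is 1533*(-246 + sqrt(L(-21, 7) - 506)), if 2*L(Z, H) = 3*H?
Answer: -377118 + 1533*I*sqrt(1982)/2 ≈ -3.7712e+5 + 34124.0*I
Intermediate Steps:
L(Z, H) = 3*H/2 (L(Z, H) = (3*H)/2 = 3*H/2)
1533*(-246 + sqrt(L(-21, 7) - 506)) = 1533*(-246 + sqrt((3/2)*7 - 506)) = 1533*(-246 + sqrt(21/2 - 506)) = 1533*(-246 + sqrt(-991/2)) = 1533*(-246 + I*sqrt(1982)/2) = -377118 + 1533*I*sqrt(1982)/2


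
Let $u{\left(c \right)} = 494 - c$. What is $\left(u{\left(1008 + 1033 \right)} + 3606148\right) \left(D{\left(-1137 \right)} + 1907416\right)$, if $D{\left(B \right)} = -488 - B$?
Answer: $6877813007065$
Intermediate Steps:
$\left(u{\left(1008 + 1033 \right)} + 3606148\right) \left(D{\left(-1137 \right)} + 1907416\right) = \left(\left(494 - \left(1008 + 1033\right)\right) + 3606148\right) \left(\left(-488 - -1137\right) + 1907416\right) = \left(\left(494 - 2041\right) + 3606148\right) \left(\left(-488 + 1137\right) + 1907416\right) = \left(\left(494 - 2041\right) + 3606148\right) \left(649 + 1907416\right) = \left(-1547 + 3606148\right) 1908065 = 3604601 \cdot 1908065 = 6877813007065$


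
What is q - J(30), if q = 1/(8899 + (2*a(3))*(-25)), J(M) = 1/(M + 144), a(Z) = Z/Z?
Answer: -8675/1539726 ≈ -0.0056341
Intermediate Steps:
a(Z) = 1
J(M) = 1/(144 + M)
q = 1/8849 (q = 1/(8899 + (2*1)*(-25)) = 1/(8899 + 2*(-25)) = 1/(8899 - 50) = 1/8849 ≈ 0.00011301)
q - J(30) = 1/8849 - 1/(144 + 30) = 1/8849 - 1/174 = -8675/1539726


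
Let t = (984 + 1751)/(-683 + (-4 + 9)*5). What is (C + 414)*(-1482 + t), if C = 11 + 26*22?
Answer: -974957327/658 ≈ -1.4817e+6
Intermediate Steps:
t = -2735/658 (t = 2735/(-683 + 5*5) = 2735/(-683 + 25) = 2735/(-658) = 2735*(-1/658) = -2735/658 ≈ -4.1565)
C = 583 (C = 11 + 572 = 583)
(C + 414)*(-1482 + t) = (583 + 414)*(-1482 - 2735/658) = 997*(-977891/658) = -974957327/658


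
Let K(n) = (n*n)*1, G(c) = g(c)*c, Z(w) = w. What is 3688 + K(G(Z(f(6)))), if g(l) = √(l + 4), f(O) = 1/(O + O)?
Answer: 6372913/1728 ≈ 3688.0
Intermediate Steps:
f(O) = 1/(2*O)
g(l) = √(4 + l)
G(c) = c*√(4 + c) (G(c) = √(4 + c)*c = c*√(4 + c))
K(n) = n² (K(n) = n²*1 = n²)
3688 + K(G(Z(f(6)))) = 3688 + (((½)/6)*√(4 + (½)/6))² = 3688 + (((½)*(⅙))*√(4 + (½)*(⅙)))² = 3688 + (√(4 + 1/12)/12)² = 3688 + (√(49/12)/12)² = 3688 + ((7*√3/6)/12)² = 3688 + (7*√3/72)² = 3688 + 49/1728 = 6372913/1728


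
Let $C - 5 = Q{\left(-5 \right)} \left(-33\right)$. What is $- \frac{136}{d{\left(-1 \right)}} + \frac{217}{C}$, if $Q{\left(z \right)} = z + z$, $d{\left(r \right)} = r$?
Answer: $\frac{45777}{335} \approx 136.65$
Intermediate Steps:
$Q{\left(z \right)} = 2 z$
$C = 335$ ($C = 5 + 2 \left(-5\right) \left(-33\right) = 5 - -330 = 5 + 330 = 335$)
$- \frac{136}{d{\left(-1 \right)}} + \frac{217}{C} = - \frac{136}{-1} + \frac{217}{335} = \left(-136\right) \left(-1\right) + 217 \cdot \frac{1}{335} = 136 + \frac{217}{335} = \frac{45777}{335}$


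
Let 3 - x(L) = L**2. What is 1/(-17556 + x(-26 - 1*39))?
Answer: -1/21778 ≈ -4.5918e-5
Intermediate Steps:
x(L) = 3 - L**2
1/(-17556 + x(-26 - 1*39)) = 1/(-17556 + (3 - (-26 - 1*39)**2)) = 1/(-17556 + (3 - (-26 - 39)**2)) = 1/(-17556 + (3 - 1*(-65)**2)) = 1/(-17556 + (3 - 1*4225)) = 1/(-17556 + (3 - 4225)) = 1/(-17556 - 4222) = 1/(-21778) = -1/21778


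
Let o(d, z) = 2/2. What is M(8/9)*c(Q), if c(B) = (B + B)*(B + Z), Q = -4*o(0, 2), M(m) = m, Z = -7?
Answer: 704/9 ≈ 78.222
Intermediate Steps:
o(d, z) = 1 (o(d, z) = 2*(½) = 1)
Q = -4 (Q = -4*1 = -4)
c(B) = 2*B*(-7 + B) (c(B) = (B + B)*(B - 7) = (2*B)*(-7 + B) = 2*B*(-7 + B))
M(8/9)*c(Q) = (8/9)*(2*(-4)*(-7 - 4)) = (8*(⅑))*(2*(-4)*(-11)) = (8/9)*88 = 704/9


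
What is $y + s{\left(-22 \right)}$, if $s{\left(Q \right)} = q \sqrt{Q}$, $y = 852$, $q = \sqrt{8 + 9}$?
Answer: $852 + i \sqrt{374} \approx 852.0 + 19.339 i$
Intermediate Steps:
$q = \sqrt{17} \approx 4.1231$
$s{\left(Q \right)} = \sqrt{17} \sqrt{Q}$
$y + s{\left(-22 \right)} = 852 + \sqrt{17} \sqrt{-22} = 852 + \sqrt{17} i \sqrt{22} = 852 + i \sqrt{374}$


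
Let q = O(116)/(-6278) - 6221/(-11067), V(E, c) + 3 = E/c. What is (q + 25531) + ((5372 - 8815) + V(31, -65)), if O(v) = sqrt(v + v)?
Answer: 15887016463/719355 - sqrt(58)/3139 ≈ 22085.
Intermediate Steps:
V(E, c) = -3 + E/c
O(v) = sqrt(2)*sqrt(v) (O(v) = sqrt(2*v) = sqrt(2)*sqrt(v))
q = 6221/11067 - sqrt(58)/3139 (q = (sqrt(2)*sqrt(116))/(-6278) - 6221/(-11067) = (sqrt(2)*(2*sqrt(29)))*(-1/6278) - 6221*(-1/11067) = (2*sqrt(58))*(-1/6278) + 6221/11067 = -sqrt(58)/3139 + 6221/11067 = 6221/11067 - sqrt(58)/3139 ≈ 0.55970)
(q + 25531) + ((5372 - 8815) + V(31, -65)) = ((6221/11067 - sqrt(58)/3139) + 25531) + ((5372 - 8815) + (-3 + 31/(-65))) = (282557798/11067 - sqrt(58)/3139) + (-3443 + (-3 + 31*(-1/65))) = (282557798/11067 - sqrt(58)/3139) + (-3443 + (-3 - 31/65)) = (282557798/11067 - sqrt(58)/3139) + (-3443 - 226/65) = (282557798/11067 - sqrt(58)/3139) - 224021/65 = 15887016463/719355 - sqrt(58)/3139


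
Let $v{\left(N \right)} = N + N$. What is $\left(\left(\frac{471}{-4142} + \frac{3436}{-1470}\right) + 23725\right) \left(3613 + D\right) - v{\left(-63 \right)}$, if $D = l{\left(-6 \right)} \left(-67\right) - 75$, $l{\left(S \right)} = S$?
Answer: $\frac{28454803506008}{304437} \approx 9.3467 \cdot 10^{7}$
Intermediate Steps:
$D = 327$ ($D = \left(-6\right) \left(-67\right) - 75 = 402 - 75 = 327$)
$v{\left(N \right)} = 2 N$
$\left(\left(\frac{471}{-4142} + \frac{3436}{-1470}\right) + 23725\right) \left(3613 + D\right) - v{\left(-63 \right)} = \left(\left(\frac{471}{-4142} + \frac{3436}{-1470}\right) + 23725\right) \left(3613 + 327\right) - 2 \left(-63\right) = \left(\left(471 \left(- \frac{1}{4142}\right) + 3436 \left(- \frac{1}{1470}\right)\right) + 23725\right) 3940 - -126 = \left(\left(- \frac{471}{4142} - \frac{1718}{735}\right) + 23725\right) 3940 + 126 = \left(- \frac{7462141}{3044370} + 23725\right) 3940 + 126 = \frac{72220216109}{3044370} \cdot 3940 + 126 = \frac{28454765146946}{304437} + 126 = \frac{28454803506008}{304437}$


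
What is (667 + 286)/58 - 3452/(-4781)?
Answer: 4756509/277298 ≈ 17.153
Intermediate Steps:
(667 + 286)/58 - 3452/(-4781) = 953*(1/58) - 3452*(-1/4781) = 953/58 + 3452/4781 = 4756509/277298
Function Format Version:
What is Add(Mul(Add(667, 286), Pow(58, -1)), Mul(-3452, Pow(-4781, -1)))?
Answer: Rational(4756509, 277298) ≈ 17.153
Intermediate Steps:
Add(Mul(Add(667, 286), Pow(58, -1)), Mul(-3452, Pow(-4781, -1))) = Add(Mul(953, Rational(1, 58)), Mul(-3452, Rational(-1, 4781))) = Add(Rational(953, 58), Rational(3452, 4781)) = Rational(4756509, 277298)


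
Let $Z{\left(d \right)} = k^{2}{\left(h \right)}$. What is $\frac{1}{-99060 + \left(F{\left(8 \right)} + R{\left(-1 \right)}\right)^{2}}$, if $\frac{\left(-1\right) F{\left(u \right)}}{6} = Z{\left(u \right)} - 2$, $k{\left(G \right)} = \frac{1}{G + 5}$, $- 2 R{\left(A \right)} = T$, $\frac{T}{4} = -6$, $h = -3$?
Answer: $- \frac{4}{394215} \approx -1.0147 \cdot 10^{-5}$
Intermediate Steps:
$T = -24$ ($T = 4 \left(-6\right) = -24$)
$R{\left(A \right)} = 12$ ($R{\left(A \right)} = \left(- \frac{1}{2}\right) \left(-24\right) = 12$)
$k{\left(G \right)} = \frac{1}{5 + G}$
$Z{\left(d \right)} = \frac{1}{4}$ ($Z{\left(d \right)} = \left(\frac{1}{5 - 3}\right)^{2} = \left(\frac{1}{2}\right)^{2} = \frac{1}{4}$)
$F{\left(u \right)} = \frac{21}{2}$ ($F{\left(u \right)} = - 6 \left(\frac{1}{4} - 2\right) = \left(-6\right) \left(- \frac{7}{4}\right) = \frac{21}{2}$)
$\frac{1}{-99060 + \left(F{\left(8 \right)} + R{\left(-1 \right)}\right)^{2}} = \frac{1}{-99060 + \left(\frac{21}{2} + 12\right)^{2}} = \frac{1}{-99060 + \left(\frac{45}{2}\right)^{2}} = \frac{1}{-99060 + \frac{2025}{4}} = \frac{1}{- \frac{394215}{4}} = - \frac{4}{394215}$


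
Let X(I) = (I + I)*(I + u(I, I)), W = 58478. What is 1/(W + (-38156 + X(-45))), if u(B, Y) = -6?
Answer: 1/24912 ≈ 4.0141e-5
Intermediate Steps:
X(I) = 2*I*(-6 + I) (X(I) = (I + I)*(I - 6) = (2*I)*(-6 + I) = 2*I*(-6 + I))
1/(W + (-38156 + X(-45))) = 1/(58478 + (-38156 + 2*(-45)*(-6 - 45))) = 1/(58478 + (-38156 + 2*(-45)*(-51))) = 1/(58478 + (-38156 + 4590)) = 1/(58478 - 33566) = 1/24912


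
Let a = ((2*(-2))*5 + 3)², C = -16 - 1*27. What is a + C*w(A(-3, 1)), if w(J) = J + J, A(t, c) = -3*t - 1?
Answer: -399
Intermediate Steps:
A(t, c) = -1 - 3*t
C = -43 (C = -16 - 27 = -43)
w(J) = 2*J
a = 289 (a = (-4*5 + 3)² = (-20 + 3)² = (-17)² = 289)
a + C*w(A(-3, 1)) = 289 - 86*(-1 - 3*(-3)) = 289 - 86*(-1 + 9) = 289 - 86*8 = 289 - 43*16 = 289 - 688 = -399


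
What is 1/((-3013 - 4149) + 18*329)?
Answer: -1/1240 ≈ -0.00080645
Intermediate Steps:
1/((-3013 - 4149) + 18*329) = 1/(-7162 + 5922) = 1/(-1240) = -1/1240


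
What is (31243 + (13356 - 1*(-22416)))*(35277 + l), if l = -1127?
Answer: 2288562250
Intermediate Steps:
(31243 + (13356 - 1*(-22416)))*(35277 + l) = (31243 + (13356 - 1*(-22416)))*(35277 - 1127) = (31243 + (13356 + 22416))*34150 = (31243 + 35772)*34150 = 67015*34150 = 2288562250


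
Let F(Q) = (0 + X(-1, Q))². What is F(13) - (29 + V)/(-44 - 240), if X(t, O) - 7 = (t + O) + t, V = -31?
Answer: 46007/142 ≈ 323.99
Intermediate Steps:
X(t, O) = 7 + O + 2*t (X(t, O) = 7 + ((t + O) + t) = 7 + ((O + t) + t) = 7 + (O + 2*t) = 7 + O + 2*t)
F(Q) = (5 + Q)² (F(Q) = (0 + (7 + Q + 2*(-1)))² = (0 + (7 + Q - 2))² = (0 + (5 + Q))² = (5 + Q)²)
F(13) - (29 + V)/(-44 - 240) = (5 + 13)² - (29 - 31)/(-44 - 240) = 18² - (-2)/(-284) = 324 - (-2)*(-1)/284 = 324 - 1*1/142 = 324 - 1/142 = 46007/142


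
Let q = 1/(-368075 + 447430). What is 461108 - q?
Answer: 36591225339/79355 ≈ 4.6111e+5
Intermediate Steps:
q = 1/79355 ≈ 1.2602e-5
461108 - q = 461108 - 1*1/79355 = 461108 - 1/79355 = 36591225339/79355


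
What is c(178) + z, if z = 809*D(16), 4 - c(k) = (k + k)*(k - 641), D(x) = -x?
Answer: 151888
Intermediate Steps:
c(k) = 4 - 2*k*(-641 + k) (c(k) = 4 - (k + k)*(k - 641) = 4 - 2*k*(-641 + k))
z = -12944 (z = 809*(-1*16) = 809*(-16) = -12944)
c(178) + z = (4 - 2*178² + 1282*178) - 12944 = (4 - 2*31684 + 228196) - 12944 = (4 - 63368 + 228196) - 12944 = 164832 - 12944 = 151888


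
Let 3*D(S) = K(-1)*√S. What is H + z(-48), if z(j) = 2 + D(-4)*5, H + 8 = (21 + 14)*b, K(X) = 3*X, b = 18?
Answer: 624 - 10*I ≈ 624.0 - 10.0*I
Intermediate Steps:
D(S) = -√S (D(S) = ((3*(-1))*√S)/3 = (-3*√S)/3 = -√S)
H = 622 (H = -8 + (21 + 14)*18 = -8 + 35*18 = -8 + 630 = 622)
z(j) = 2 - 10*I (z(j) = 2 - √(-4)*5 = 2 - 2*I*5 = 2 - 10*I)
H + z(-48) = 622 + (2 - 10*I) = 624 - 10*I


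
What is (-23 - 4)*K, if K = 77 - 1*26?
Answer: -1377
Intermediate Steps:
K = 51 (K = 77 - 26 = 51)
(-23 - 4)*K = (-23 - 4)*51 = -27*51 = -1377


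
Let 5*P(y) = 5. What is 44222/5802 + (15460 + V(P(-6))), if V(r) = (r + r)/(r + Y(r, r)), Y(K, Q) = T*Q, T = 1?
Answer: 44874472/2901 ≈ 15469.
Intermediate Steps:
P(y) = 1 (P(y) = (⅕)*5 = 1)
Y(K, Q) = Q (Y(K, Q) = 1*Q = Q)
V(r) = 1 (V(r) = (r + r)/(r + r) = (2*r)/((2*r)) = (2*r)*(1/(2*r)) = 1)
44222/5802 + (15460 + V(P(-6))) = 44222/5802 + (15460 + 1) = 44222*(1/5802) + 15461 = 22111/2901 + 15461 = 44874472/2901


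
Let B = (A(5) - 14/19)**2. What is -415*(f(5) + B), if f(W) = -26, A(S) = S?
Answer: 1172375/361 ≈ 3247.6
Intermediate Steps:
B = 6561/361 (B = (5 - 14/19)**2 = (81/19)**2 = 6561/361 ≈ 18.174)
-415*(f(5) + B) = -415*(-26 + 6561/361) = -415*(-2825/361) = 1172375/361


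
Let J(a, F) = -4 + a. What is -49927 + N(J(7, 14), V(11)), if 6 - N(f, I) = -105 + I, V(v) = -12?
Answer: -49804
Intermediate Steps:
N(f, I) = 111 - I (N(f, I) = 6 - (-105 + I) = 6 + (105 - I) = 111 - I)
-49927 + N(J(7, 14), V(11)) = -49927 + (111 - 1*(-12)) = -49927 + (111 + 12) = -49927 + 123 = -49804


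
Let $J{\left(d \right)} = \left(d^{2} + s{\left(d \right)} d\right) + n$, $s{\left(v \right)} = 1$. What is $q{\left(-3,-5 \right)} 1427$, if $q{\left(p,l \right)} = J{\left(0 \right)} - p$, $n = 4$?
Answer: $9989$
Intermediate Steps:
$J{\left(d \right)} = 4 + d + d^{2}$ ($J{\left(d \right)} = \left(d^{2} + 1 d\right) + 4 = \left(d^{2} + d\right) + 4 = \left(d + d^{2}\right) + 4 = 4 + d + d^{2}$)
$q{\left(p,l \right)} = 4 - p$ ($q{\left(p,l \right)} = \left(4 + 0 + 0^{2}\right) - p = \left(4 + 0 + 0\right) - p = 4 - p$)
$q{\left(-3,-5 \right)} 1427 = \left(4 - -3\right) 1427 = \left(4 + 3\right) 1427 = 7 \cdot 1427 = 9989$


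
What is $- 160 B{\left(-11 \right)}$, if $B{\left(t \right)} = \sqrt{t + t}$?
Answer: $- 160 i \sqrt{22} \approx - 750.47 i$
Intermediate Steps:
$B{\left(t \right)} = \sqrt{2} \sqrt{t}$ ($B{\left(t \right)} = \sqrt{2 t} = \sqrt{2} \sqrt{t}$)
$- 160 B{\left(-11 \right)} = - 160 \sqrt{2} \sqrt{-11} = - 160 \sqrt{2} i \sqrt{11} = - 160 i \sqrt{22}$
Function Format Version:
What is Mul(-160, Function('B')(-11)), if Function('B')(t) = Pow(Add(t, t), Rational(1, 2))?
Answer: Mul(-160, I, Pow(22, Rational(1, 2))) ≈ Mul(-750.47, I)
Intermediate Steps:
Function('B')(t) = Mul(Pow(2, Rational(1, 2)), Pow(t, Rational(1, 2))) (Function('B')(t) = Pow(Mul(2, t), Rational(1, 2)) = Mul(Pow(2, Rational(1, 2)), Pow(t, Rational(1, 2))))
Mul(-160, Function('B')(-11)) = Mul(-160, Mul(Pow(2, Rational(1, 2)), Pow(-11, Rational(1, 2)))) = Mul(-160, Mul(Pow(2, Rational(1, 2)), Mul(I, Pow(11, Rational(1, 2))))) = Mul(-160, Mul(I, Pow(22, Rational(1, 2)))) = Mul(-160, I, Pow(22, Rational(1, 2)))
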